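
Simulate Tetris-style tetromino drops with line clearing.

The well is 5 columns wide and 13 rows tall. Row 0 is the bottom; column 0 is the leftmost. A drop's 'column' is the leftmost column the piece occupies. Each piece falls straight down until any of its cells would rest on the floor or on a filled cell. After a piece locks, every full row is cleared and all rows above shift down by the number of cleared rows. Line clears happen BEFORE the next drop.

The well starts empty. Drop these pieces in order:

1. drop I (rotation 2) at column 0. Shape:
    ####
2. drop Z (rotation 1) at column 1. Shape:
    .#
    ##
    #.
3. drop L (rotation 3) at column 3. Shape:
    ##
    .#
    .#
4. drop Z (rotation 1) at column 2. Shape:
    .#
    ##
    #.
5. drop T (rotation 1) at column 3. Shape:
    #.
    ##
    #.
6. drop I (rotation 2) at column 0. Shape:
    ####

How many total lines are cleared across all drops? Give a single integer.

Answer: 1

Derivation:
Drop 1: I rot2 at col 0 lands with bottom-row=0; cleared 0 line(s) (total 0); column heights now [1 1 1 1 0], max=1
Drop 2: Z rot1 at col 1 lands with bottom-row=1; cleared 0 line(s) (total 0); column heights now [1 3 4 1 0], max=4
Drop 3: L rot3 at col 3 lands with bottom-row=0; cleared 1 line(s) (total 1); column heights now [0 2 3 2 2], max=3
Drop 4: Z rot1 at col 2 lands with bottom-row=3; cleared 0 line(s) (total 1); column heights now [0 2 5 6 2], max=6
Drop 5: T rot1 at col 3 lands with bottom-row=6; cleared 0 line(s) (total 1); column heights now [0 2 5 9 8], max=9
Drop 6: I rot2 at col 0 lands with bottom-row=9; cleared 0 line(s) (total 1); column heights now [10 10 10 10 8], max=10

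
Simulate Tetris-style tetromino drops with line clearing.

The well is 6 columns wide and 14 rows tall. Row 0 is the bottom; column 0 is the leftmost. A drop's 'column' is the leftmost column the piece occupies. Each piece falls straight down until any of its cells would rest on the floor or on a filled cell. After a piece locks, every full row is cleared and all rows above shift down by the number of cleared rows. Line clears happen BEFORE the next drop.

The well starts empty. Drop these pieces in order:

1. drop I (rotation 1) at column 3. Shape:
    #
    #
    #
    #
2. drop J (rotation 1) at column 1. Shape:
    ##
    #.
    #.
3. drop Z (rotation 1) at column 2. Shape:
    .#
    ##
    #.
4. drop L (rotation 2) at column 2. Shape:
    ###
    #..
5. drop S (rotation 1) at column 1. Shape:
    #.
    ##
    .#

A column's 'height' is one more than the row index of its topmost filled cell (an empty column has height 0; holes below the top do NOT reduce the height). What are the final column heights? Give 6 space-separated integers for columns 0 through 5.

Drop 1: I rot1 at col 3 lands with bottom-row=0; cleared 0 line(s) (total 0); column heights now [0 0 0 4 0 0], max=4
Drop 2: J rot1 at col 1 lands with bottom-row=0; cleared 0 line(s) (total 0); column heights now [0 3 3 4 0 0], max=4
Drop 3: Z rot1 at col 2 lands with bottom-row=3; cleared 0 line(s) (total 0); column heights now [0 3 5 6 0 0], max=6
Drop 4: L rot2 at col 2 lands with bottom-row=5; cleared 0 line(s) (total 0); column heights now [0 3 7 7 7 0], max=7
Drop 5: S rot1 at col 1 lands with bottom-row=7; cleared 0 line(s) (total 0); column heights now [0 10 9 7 7 0], max=10

Answer: 0 10 9 7 7 0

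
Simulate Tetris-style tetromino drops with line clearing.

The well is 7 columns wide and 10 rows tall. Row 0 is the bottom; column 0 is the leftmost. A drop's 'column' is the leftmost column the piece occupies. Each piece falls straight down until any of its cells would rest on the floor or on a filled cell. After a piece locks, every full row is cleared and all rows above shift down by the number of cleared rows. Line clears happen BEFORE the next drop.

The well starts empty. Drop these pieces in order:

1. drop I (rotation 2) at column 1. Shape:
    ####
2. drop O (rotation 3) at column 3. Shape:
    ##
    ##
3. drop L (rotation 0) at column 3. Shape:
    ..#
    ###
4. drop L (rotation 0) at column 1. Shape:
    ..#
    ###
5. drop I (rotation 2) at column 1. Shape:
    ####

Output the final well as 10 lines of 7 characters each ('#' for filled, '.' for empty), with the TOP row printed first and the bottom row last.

Answer: .......
.......
.......
.####..
...#...
.###.#.
...###.
...##..
...##..
.####..

Derivation:
Drop 1: I rot2 at col 1 lands with bottom-row=0; cleared 0 line(s) (total 0); column heights now [0 1 1 1 1 0 0], max=1
Drop 2: O rot3 at col 3 lands with bottom-row=1; cleared 0 line(s) (total 0); column heights now [0 1 1 3 3 0 0], max=3
Drop 3: L rot0 at col 3 lands with bottom-row=3; cleared 0 line(s) (total 0); column heights now [0 1 1 4 4 5 0], max=5
Drop 4: L rot0 at col 1 lands with bottom-row=4; cleared 0 line(s) (total 0); column heights now [0 5 5 6 4 5 0], max=6
Drop 5: I rot2 at col 1 lands with bottom-row=6; cleared 0 line(s) (total 0); column heights now [0 7 7 7 7 5 0], max=7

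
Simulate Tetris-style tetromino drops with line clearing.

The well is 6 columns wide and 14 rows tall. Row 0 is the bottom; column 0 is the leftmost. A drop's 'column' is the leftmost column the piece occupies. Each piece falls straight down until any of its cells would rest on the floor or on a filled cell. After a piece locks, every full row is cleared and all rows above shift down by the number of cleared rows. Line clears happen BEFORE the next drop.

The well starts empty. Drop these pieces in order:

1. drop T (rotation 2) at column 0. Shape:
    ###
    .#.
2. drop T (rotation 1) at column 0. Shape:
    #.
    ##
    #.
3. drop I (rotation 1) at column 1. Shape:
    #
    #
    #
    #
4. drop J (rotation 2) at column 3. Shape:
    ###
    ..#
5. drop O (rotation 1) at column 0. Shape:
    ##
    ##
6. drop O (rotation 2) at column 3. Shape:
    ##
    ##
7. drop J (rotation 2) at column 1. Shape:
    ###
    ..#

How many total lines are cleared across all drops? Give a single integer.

Drop 1: T rot2 at col 0 lands with bottom-row=0; cleared 0 line(s) (total 0); column heights now [2 2 2 0 0 0], max=2
Drop 2: T rot1 at col 0 lands with bottom-row=2; cleared 0 line(s) (total 0); column heights now [5 4 2 0 0 0], max=5
Drop 3: I rot1 at col 1 lands with bottom-row=4; cleared 0 line(s) (total 0); column heights now [5 8 2 0 0 0], max=8
Drop 4: J rot2 at col 3 lands with bottom-row=0; cleared 1 line(s) (total 1); column heights now [4 7 0 0 0 1], max=7
Drop 5: O rot1 at col 0 lands with bottom-row=7; cleared 0 line(s) (total 1); column heights now [9 9 0 0 0 1], max=9
Drop 6: O rot2 at col 3 lands with bottom-row=0; cleared 0 line(s) (total 1); column heights now [9 9 0 2 2 1], max=9
Drop 7: J rot2 at col 1 lands with bottom-row=8; cleared 0 line(s) (total 1); column heights now [9 10 10 10 2 1], max=10

Answer: 1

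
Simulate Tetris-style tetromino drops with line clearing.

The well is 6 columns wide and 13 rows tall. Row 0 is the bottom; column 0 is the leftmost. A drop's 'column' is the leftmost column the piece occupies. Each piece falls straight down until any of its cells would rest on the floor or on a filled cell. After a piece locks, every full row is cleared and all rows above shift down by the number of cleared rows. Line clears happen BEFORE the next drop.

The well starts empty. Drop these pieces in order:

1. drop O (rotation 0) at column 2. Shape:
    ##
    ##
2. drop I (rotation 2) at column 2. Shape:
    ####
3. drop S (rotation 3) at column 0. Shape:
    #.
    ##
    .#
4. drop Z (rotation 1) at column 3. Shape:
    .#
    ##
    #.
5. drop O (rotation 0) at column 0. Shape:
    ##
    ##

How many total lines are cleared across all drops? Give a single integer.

Drop 1: O rot0 at col 2 lands with bottom-row=0; cleared 0 line(s) (total 0); column heights now [0 0 2 2 0 0], max=2
Drop 2: I rot2 at col 2 lands with bottom-row=2; cleared 0 line(s) (total 0); column heights now [0 0 3 3 3 3], max=3
Drop 3: S rot3 at col 0 lands with bottom-row=0; cleared 0 line(s) (total 0); column heights now [3 2 3 3 3 3], max=3
Drop 4: Z rot1 at col 3 lands with bottom-row=3; cleared 0 line(s) (total 0); column heights now [3 2 3 5 6 3], max=6
Drop 5: O rot0 at col 0 lands with bottom-row=3; cleared 0 line(s) (total 0); column heights now [5 5 3 5 6 3], max=6

Answer: 0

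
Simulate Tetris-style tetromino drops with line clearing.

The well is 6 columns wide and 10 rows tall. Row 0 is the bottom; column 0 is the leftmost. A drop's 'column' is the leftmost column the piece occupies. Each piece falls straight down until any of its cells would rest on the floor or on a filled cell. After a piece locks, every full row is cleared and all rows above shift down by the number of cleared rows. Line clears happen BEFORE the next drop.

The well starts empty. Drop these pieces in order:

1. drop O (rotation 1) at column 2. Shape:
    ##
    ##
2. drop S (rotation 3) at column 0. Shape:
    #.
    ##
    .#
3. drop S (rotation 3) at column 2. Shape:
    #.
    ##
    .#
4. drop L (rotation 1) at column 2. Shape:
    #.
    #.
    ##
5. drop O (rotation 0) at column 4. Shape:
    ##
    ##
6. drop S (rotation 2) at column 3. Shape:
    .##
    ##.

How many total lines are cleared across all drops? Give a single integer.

Drop 1: O rot1 at col 2 lands with bottom-row=0; cleared 0 line(s) (total 0); column heights now [0 0 2 2 0 0], max=2
Drop 2: S rot3 at col 0 lands with bottom-row=0; cleared 0 line(s) (total 0); column heights now [3 2 2 2 0 0], max=3
Drop 3: S rot3 at col 2 lands with bottom-row=2; cleared 0 line(s) (total 0); column heights now [3 2 5 4 0 0], max=5
Drop 4: L rot1 at col 2 lands with bottom-row=5; cleared 0 line(s) (total 0); column heights now [3 2 8 6 0 0], max=8
Drop 5: O rot0 at col 4 lands with bottom-row=0; cleared 1 line(s) (total 1); column heights now [2 1 7 5 1 1], max=7
Drop 6: S rot2 at col 3 lands with bottom-row=5; cleared 0 line(s) (total 1); column heights now [2 1 7 6 7 7], max=7

Answer: 1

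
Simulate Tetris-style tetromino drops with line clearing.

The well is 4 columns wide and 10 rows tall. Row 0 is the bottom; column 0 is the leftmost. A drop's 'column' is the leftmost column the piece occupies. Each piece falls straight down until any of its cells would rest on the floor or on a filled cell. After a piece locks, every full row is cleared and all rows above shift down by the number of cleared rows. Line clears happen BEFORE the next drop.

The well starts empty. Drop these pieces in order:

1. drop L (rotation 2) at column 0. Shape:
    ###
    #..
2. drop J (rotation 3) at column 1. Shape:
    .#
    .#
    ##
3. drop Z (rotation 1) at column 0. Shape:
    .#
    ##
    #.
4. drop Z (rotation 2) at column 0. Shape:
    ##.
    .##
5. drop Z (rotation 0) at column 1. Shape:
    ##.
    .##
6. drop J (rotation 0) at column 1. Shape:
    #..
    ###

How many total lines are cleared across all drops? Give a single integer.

Drop 1: L rot2 at col 0 lands with bottom-row=0; cleared 0 line(s) (total 0); column heights now [2 2 2 0], max=2
Drop 2: J rot3 at col 1 lands with bottom-row=2; cleared 0 line(s) (total 0); column heights now [2 3 5 0], max=5
Drop 3: Z rot1 at col 0 lands with bottom-row=2; cleared 0 line(s) (total 0); column heights now [4 5 5 0], max=5
Drop 4: Z rot2 at col 0 lands with bottom-row=5; cleared 0 line(s) (total 0); column heights now [7 7 6 0], max=7
Drop 5: Z rot0 at col 1 lands with bottom-row=6; cleared 1 line(s) (total 1); column heights now [4 7 7 0], max=7
Drop 6: J rot0 at col 1 lands with bottom-row=7; cleared 0 line(s) (total 1); column heights now [4 9 8 8], max=9

Answer: 1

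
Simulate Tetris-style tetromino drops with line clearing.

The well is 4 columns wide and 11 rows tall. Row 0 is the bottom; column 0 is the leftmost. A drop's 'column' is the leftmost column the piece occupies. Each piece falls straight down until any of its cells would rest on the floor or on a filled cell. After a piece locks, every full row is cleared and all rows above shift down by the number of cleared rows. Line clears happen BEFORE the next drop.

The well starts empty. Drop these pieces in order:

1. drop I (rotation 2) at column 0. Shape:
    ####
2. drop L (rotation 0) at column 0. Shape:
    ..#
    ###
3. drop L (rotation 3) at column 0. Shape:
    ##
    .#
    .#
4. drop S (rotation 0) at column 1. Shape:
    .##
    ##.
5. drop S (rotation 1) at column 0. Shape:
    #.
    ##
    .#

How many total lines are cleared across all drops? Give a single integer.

Answer: 1

Derivation:
Drop 1: I rot2 at col 0 lands with bottom-row=0; cleared 1 line(s) (total 1); column heights now [0 0 0 0], max=0
Drop 2: L rot0 at col 0 lands with bottom-row=0; cleared 0 line(s) (total 1); column heights now [1 1 2 0], max=2
Drop 3: L rot3 at col 0 lands with bottom-row=1; cleared 0 line(s) (total 1); column heights now [4 4 2 0], max=4
Drop 4: S rot0 at col 1 lands with bottom-row=4; cleared 0 line(s) (total 1); column heights now [4 5 6 6], max=6
Drop 5: S rot1 at col 0 lands with bottom-row=5; cleared 0 line(s) (total 1); column heights now [8 7 6 6], max=8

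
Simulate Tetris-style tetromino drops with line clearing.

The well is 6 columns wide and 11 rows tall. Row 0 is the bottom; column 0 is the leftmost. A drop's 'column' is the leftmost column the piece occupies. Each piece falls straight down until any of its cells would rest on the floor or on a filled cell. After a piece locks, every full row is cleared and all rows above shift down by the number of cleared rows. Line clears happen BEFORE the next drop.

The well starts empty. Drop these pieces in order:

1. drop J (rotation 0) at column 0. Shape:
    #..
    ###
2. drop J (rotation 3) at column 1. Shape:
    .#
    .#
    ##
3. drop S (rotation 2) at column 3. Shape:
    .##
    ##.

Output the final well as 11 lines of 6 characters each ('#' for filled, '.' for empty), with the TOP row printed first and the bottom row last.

Answer: ......
......
......
......
......
......
......
..#...
..#...
###.##
#####.

Derivation:
Drop 1: J rot0 at col 0 lands with bottom-row=0; cleared 0 line(s) (total 0); column heights now [2 1 1 0 0 0], max=2
Drop 2: J rot3 at col 1 lands with bottom-row=1; cleared 0 line(s) (total 0); column heights now [2 2 4 0 0 0], max=4
Drop 3: S rot2 at col 3 lands with bottom-row=0; cleared 0 line(s) (total 0); column heights now [2 2 4 1 2 2], max=4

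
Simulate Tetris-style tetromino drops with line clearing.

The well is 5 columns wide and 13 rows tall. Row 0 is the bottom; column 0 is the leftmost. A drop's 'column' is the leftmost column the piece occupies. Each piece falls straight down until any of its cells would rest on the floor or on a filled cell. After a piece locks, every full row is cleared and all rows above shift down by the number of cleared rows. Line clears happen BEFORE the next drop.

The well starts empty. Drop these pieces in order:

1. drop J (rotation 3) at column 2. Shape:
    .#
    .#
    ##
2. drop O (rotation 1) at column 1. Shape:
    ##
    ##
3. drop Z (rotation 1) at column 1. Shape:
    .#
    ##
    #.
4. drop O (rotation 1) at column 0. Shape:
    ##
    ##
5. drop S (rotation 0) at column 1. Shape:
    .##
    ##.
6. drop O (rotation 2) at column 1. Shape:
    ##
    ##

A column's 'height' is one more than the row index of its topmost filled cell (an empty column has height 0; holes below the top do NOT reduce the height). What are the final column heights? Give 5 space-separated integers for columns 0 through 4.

Drop 1: J rot3 at col 2 lands with bottom-row=0; cleared 0 line(s) (total 0); column heights now [0 0 1 3 0], max=3
Drop 2: O rot1 at col 1 lands with bottom-row=1; cleared 0 line(s) (total 0); column heights now [0 3 3 3 0], max=3
Drop 3: Z rot1 at col 1 lands with bottom-row=3; cleared 0 line(s) (total 0); column heights now [0 5 6 3 0], max=6
Drop 4: O rot1 at col 0 lands with bottom-row=5; cleared 0 line(s) (total 0); column heights now [7 7 6 3 0], max=7
Drop 5: S rot0 at col 1 lands with bottom-row=7; cleared 0 line(s) (total 0); column heights now [7 8 9 9 0], max=9
Drop 6: O rot2 at col 1 lands with bottom-row=9; cleared 0 line(s) (total 0); column heights now [7 11 11 9 0], max=11

Answer: 7 11 11 9 0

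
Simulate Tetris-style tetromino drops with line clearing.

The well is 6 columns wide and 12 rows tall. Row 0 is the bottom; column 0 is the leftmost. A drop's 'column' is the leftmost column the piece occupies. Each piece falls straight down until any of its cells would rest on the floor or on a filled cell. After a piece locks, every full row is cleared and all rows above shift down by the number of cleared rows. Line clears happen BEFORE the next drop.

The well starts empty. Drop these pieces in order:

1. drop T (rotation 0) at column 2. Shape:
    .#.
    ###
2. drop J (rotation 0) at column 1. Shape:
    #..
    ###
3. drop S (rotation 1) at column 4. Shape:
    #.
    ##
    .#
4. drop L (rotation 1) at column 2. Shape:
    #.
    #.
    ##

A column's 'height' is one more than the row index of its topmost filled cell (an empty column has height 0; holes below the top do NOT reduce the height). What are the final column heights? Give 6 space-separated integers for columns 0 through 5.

Answer: 0 4 6 4 3 2

Derivation:
Drop 1: T rot0 at col 2 lands with bottom-row=0; cleared 0 line(s) (total 0); column heights now [0 0 1 2 1 0], max=2
Drop 2: J rot0 at col 1 lands with bottom-row=2; cleared 0 line(s) (total 0); column heights now [0 4 3 3 1 0], max=4
Drop 3: S rot1 at col 4 lands with bottom-row=0; cleared 0 line(s) (total 0); column heights now [0 4 3 3 3 2], max=4
Drop 4: L rot1 at col 2 lands with bottom-row=3; cleared 0 line(s) (total 0); column heights now [0 4 6 4 3 2], max=6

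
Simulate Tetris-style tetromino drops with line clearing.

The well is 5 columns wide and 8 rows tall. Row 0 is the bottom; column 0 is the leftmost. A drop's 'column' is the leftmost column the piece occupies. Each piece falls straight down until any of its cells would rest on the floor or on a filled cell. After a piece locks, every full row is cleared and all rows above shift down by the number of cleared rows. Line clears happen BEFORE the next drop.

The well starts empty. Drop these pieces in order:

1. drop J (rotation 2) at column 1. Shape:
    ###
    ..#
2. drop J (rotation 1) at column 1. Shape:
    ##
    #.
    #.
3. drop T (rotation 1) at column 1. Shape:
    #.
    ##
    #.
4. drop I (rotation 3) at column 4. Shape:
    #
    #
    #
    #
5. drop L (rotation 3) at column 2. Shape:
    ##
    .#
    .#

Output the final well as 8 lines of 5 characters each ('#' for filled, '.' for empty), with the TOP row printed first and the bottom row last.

Answer: .###.
.###.
.#.#.
.##..
.#..#
.#..#
.####
...##

Derivation:
Drop 1: J rot2 at col 1 lands with bottom-row=0; cleared 0 line(s) (total 0); column heights now [0 2 2 2 0], max=2
Drop 2: J rot1 at col 1 lands with bottom-row=2; cleared 0 line(s) (total 0); column heights now [0 5 5 2 0], max=5
Drop 3: T rot1 at col 1 lands with bottom-row=5; cleared 0 line(s) (total 0); column heights now [0 8 7 2 0], max=8
Drop 4: I rot3 at col 4 lands with bottom-row=0; cleared 0 line(s) (total 0); column heights now [0 8 7 2 4], max=8
Drop 5: L rot3 at col 2 lands with bottom-row=5; cleared 0 line(s) (total 0); column heights now [0 8 8 8 4], max=8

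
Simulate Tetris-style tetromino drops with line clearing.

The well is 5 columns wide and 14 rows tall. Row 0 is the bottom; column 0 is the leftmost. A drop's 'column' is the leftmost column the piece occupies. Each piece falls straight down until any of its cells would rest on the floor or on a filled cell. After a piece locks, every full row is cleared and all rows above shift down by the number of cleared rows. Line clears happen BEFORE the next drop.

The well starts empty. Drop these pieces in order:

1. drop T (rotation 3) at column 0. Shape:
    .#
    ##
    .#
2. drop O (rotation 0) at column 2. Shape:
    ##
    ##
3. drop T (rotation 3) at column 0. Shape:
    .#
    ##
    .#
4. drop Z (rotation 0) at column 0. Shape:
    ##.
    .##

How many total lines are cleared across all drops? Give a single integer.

Drop 1: T rot3 at col 0 lands with bottom-row=0; cleared 0 line(s) (total 0); column heights now [2 3 0 0 0], max=3
Drop 2: O rot0 at col 2 lands with bottom-row=0; cleared 0 line(s) (total 0); column heights now [2 3 2 2 0], max=3
Drop 3: T rot3 at col 0 lands with bottom-row=3; cleared 0 line(s) (total 0); column heights now [5 6 2 2 0], max=6
Drop 4: Z rot0 at col 0 lands with bottom-row=6; cleared 0 line(s) (total 0); column heights now [8 8 7 2 0], max=8

Answer: 0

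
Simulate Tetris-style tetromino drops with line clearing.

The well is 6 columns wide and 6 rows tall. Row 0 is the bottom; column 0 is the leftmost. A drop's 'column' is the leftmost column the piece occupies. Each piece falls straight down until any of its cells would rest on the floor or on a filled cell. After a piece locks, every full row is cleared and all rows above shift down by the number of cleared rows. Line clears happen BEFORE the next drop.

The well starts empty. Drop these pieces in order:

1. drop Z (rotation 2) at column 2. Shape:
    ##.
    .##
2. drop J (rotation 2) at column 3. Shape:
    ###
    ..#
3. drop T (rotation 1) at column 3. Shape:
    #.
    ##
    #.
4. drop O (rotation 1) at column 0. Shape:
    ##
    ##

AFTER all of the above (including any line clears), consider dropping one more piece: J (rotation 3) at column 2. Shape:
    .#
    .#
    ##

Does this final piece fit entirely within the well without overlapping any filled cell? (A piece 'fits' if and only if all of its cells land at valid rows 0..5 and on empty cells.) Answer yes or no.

Drop 1: Z rot2 at col 2 lands with bottom-row=0; cleared 0 line(s) (total 0); column heights now [0 0 2 2 1 0], max=2
Drop 2: J rot2 at col 3 lands with bottom-row=1; cleared 0 line(s) (total 0); column heights now [0 0 2 3 3 3], max=3
Drop 3: T rot1 at col 3 lands with bottom-row=3; cleared 0 line(s) (total 0); column heights now [0 0 2 6 5 3], max=6
Drop 4: O rot1 at col 0 lands with bottom-row=0; cleared 0 line(s) (total 0); column heights now [2 2 2 6 5 3], max=6
Test piece J rot3 at col 2 (width 2): heights before test = [2 2 2 6 5 3]; fits = False

Answer: no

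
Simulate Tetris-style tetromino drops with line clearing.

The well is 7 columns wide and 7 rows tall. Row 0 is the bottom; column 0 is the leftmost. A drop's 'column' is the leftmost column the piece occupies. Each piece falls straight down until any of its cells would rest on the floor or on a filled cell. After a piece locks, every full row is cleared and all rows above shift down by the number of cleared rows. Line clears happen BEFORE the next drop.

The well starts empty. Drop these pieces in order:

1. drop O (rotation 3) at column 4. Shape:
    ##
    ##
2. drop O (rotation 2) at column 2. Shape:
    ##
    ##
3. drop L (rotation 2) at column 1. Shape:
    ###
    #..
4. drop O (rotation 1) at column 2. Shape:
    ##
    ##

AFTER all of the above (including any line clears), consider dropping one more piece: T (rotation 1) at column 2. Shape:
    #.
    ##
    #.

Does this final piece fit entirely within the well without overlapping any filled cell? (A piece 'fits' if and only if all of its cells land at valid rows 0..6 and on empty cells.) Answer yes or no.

Drop 1: O rot3 at col 4 lands with bottom-row=0; cleared 0 line(s) (total 0); column heights now [0 0 0 0 2 2 0], max=2
Drop 2: O rot2 at col 2 lands with bottom-row=0; cleared 0 line(s) (total 0); column heights now [0 0 2 2 2 2 0], max=2
Drop 3: L rot2 at col 1 lands with bottom-row=1; cleared 0 line(s) (total 0); column heights now [0 3 3 3 2 2 0], max=3
Drop 4: O rot1 at col 2 lands with bottom-row=3; cleared 0 line(s) (total 0); column heights now [0 3 5 5 2 2 0], max=5
Test piece T rot1 at col 2 (width 2): heights before test = [0 3 5 5 2 2 0]; fits = False

Answer: no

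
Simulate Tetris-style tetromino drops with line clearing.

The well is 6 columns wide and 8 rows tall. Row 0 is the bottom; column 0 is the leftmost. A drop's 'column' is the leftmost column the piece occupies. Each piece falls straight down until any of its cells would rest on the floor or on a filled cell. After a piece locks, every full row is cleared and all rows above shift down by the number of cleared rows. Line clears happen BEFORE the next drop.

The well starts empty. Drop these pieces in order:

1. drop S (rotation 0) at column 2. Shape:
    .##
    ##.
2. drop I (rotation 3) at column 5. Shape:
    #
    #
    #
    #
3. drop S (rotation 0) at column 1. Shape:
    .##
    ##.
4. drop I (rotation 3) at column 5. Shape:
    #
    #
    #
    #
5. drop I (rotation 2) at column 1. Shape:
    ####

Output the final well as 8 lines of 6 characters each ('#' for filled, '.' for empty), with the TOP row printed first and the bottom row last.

Drop 1: S rot0 at col 2 lands with bottom-row=0; cleared 0 line(s) (total 0); column heights now [0 0 1 2 2 0], max=2
Drop 2: I rot3 at col 5 lands with bottom-row=0; cleared 0 line(s) (total 0); column heights now [0 0 1 2 2 4], max=4
Drop 3: S rot0 at col 1 lands with bottom-row=1; cleared 0 line(s) (total 0); column heights now [0 2 3 3 2 4], max=4
Drop 4: I rot3 at col 5 lands with bottom-row=4; cleared 0 line(s) (total 0); column heights now [0 2 3 3 2 8], max=8
Drop 5: I rot2 at col 1 lands with bottom-row=3; cleared 0 line(s) (total 0); column heights now [0 4 4 4 4 8], max=8

Answer: .....#
.....#
.....#
.....#
.#####
..##.#
.#####
..##.#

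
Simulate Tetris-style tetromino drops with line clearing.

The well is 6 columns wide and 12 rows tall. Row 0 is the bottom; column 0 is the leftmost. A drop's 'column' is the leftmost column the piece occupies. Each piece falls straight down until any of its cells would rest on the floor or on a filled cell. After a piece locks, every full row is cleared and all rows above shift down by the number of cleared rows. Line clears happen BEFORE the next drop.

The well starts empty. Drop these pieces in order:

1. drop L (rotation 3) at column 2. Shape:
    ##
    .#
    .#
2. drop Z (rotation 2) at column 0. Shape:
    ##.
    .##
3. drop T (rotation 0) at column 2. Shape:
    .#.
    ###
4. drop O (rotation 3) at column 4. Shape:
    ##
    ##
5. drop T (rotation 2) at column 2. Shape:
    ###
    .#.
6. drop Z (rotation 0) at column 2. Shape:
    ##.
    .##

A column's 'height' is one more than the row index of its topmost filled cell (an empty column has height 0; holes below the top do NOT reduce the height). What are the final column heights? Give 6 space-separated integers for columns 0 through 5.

Drop 1: L rot3 at col 2 lands with bottom-row=0; cleared 0 line(s) (total 0); column heights now [0 0 3 3 0 0], max=3
Drop 2: Z rot2 at col 0 lands with bottom-row=3; cleared 0 line(s) (total 0); column heights now [5 5 4 3 0 0], max=5
Drop 3: T rot0 at col 2 lands with bottom-row=4; cleared 0 line(s) (total 0); column heights now [5 5 5 6 5 0], max=6
Drop 4: O rot3 at col 4 lands with bottom-row=5; cleared 0 line(s) (total 0); column heights now [5 5 5 6 7 7], max=7
Drop 5: T rot2 at col 2 lands with bottom-row=6; cleared 0 line(s) (total 0); column heights now [5 5 8 8 8 7], max=8
Drop 6: Z rot0 at col 2 lands with bottom-row=8; cleared 0 line(s) (total 0); column heights now [5 5 10 10 9 7], max=10

Answer: 5 5 10 10 9 7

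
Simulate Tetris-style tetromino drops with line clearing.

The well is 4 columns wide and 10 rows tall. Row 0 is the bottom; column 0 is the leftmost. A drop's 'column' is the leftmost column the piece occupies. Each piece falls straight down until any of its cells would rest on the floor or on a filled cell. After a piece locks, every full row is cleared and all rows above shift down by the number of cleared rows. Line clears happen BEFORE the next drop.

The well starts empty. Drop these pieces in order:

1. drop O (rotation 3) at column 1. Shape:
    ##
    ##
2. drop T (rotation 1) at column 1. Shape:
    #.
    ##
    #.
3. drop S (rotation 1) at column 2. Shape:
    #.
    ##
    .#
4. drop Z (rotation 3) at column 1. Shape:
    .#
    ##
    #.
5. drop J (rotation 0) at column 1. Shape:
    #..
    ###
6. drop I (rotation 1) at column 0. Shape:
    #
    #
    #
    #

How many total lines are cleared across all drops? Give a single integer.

Answer: 1

Derivation:
Drop 1: O rot3 at col 1 lands with bottom-row=0; cleared 0 line(s) (total 0); column heights now [0 2 2 0], max=2
Drop 2: T rot1 at col 1 lands with bottom-row=2; cleared 0 line(s) (total 0); column heights now [0 5 4 0], max=5
Drop 3: S rot1 at col 2 lands with bottom-row=3; cleared 0 line(s) (total 0); column heights now [0 5 6 5], max=6
Drop 4: Z rot3 at col 1 lands with bottom-row=5; cleared 0 line(s) (total 0); column heights now [0 7 8 5], max=8
Drop 5: J rot0 at col 1 lands with bottom-row=8; cleared 0 line(s) (total 0); column heights now [0 10 9 9], max=10
Drop 6: I rot1 at col 0 lands with bottom-row=0; cleared 1 line(s) (total 1); column heights now [3 9 8 8], max=9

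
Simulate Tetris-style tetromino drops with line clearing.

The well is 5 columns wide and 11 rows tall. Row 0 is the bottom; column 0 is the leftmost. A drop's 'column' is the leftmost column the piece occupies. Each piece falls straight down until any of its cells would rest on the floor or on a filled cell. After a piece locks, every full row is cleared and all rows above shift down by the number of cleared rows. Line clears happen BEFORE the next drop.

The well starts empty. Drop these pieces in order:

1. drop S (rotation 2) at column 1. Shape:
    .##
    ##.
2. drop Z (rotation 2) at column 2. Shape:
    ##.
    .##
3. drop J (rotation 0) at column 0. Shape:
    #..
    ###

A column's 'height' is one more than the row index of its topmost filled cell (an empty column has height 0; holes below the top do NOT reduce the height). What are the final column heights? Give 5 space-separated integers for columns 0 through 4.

Drop 1: S rot2 at col 1 lands with bottom-row=0; cleared 0 line(s) (total 0); column heights now [0 1 2 2 0], max=2
Drop 2: Z rot2 at col 2 lands with bottom-row=2; cleared 0 line(s) (total 0); column heights now [0 1 4 4 3], max=4
Drop 3: J rot0 at col 0 lands with bottom-row=4; cleared 0 line(s) (total 0); column heights now [6 5 5 4 3], max=6

Answer: 6 5 5 4 3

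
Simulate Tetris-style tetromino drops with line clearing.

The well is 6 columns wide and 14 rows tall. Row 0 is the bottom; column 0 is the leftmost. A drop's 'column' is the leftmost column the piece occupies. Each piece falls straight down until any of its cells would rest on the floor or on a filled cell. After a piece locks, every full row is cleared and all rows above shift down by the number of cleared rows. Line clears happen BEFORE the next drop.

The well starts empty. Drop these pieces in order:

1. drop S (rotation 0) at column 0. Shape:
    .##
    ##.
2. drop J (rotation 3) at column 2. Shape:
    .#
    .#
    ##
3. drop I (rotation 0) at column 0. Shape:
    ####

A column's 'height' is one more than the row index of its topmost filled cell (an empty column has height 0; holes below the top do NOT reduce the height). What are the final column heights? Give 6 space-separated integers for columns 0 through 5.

Drop 1: S rot0 at col 0 lands with bottom-row=0; cleared 0 line(s) (total 0); column heights now [1 2 2 0 0 0], max=2
Drop 2: J rot3 at col 2 lands with bottom-row=2; cleared 0 line(s) (total 0); column heights now [1 2 3 5 0 0], max=5
Drop 3: I rot0 at col 0 lands with bottom-row=5; cleared 0 line(s) (total 0); column heights now [6 6 6 6 0 0], max=6

Answer: 6 6 6 6 0 0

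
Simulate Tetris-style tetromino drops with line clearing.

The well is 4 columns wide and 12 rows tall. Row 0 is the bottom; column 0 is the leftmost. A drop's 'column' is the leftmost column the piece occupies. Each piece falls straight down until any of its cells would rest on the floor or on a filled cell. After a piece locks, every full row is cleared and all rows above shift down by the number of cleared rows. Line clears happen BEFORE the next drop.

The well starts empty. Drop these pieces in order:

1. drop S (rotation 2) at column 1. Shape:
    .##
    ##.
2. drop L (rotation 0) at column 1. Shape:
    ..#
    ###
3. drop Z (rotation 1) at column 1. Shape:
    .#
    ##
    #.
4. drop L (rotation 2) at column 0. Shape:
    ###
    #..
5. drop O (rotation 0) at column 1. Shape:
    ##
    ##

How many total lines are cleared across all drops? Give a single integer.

Drop 1: S rot2 at col 1 lands with bottom-row=0; cleared 0 line(s) (total 0); column heights now [0 1 2 2], max=2
Drop 2: L rot0 at col 1 lands with bottom-row=2; cleared 0 line(s) (total 0); column heights now [0 3 3 4], max=4
Drop 3: Z rot1 at col 1 lands with bottom-row=3; cleared 0 line(s) (total 0); column heights now [0 5 6 4], max=6
Drop 4: L rot2 at col 0 lands with bottom-row=5; cleared 0 line(s) (total 0); column heights now [7 7 7 4], max=7
Drop 5: O rot0 at col 1 lands with bottom-row=7; cleared 0 line(s) (total 0); column heights now [7 9 9 4], max=9

Answer: 0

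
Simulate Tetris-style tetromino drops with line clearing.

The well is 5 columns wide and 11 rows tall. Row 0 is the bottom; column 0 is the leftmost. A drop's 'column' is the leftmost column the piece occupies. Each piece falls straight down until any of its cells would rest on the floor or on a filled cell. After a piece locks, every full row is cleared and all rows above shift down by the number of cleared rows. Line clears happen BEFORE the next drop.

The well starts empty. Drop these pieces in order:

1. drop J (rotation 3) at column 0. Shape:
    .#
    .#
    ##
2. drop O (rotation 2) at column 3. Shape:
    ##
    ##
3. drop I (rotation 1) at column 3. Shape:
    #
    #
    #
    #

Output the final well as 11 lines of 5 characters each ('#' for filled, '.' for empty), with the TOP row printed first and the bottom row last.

Answer: .....
.....
.....
.....
.....
...#.
...#.
...#.
.#.#.
.#.##
##.##

Derivation:
Drop 1: J rot3 at col 0 lands with bottom-row=0; cleared 0 line(s) (total 0); column heights now [1 3 0 0 0], max=3
Drop 2: O rot2 at col 3 lands with bottom-row=0; cleared 0 line(s) (total 0); column heights now [1 3 0 2 2], max=3
Drop 3: I rot1 at col 3 lands with bottom-row=2; cleared 0 line(s) (total 0); column heights now [1 3 0 6 2], max=6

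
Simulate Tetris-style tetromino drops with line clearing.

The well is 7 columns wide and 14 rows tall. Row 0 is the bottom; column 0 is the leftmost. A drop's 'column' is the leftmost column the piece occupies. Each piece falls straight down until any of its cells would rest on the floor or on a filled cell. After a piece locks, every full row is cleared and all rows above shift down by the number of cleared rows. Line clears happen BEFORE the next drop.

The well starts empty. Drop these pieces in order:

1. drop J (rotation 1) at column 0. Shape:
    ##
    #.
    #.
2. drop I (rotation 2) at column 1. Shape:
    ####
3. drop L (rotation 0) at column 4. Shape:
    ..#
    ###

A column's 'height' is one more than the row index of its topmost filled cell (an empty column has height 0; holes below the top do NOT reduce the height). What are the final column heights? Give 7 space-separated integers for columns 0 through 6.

Drop 1: J rot1 at col 0 lands with bottom-row=0; cleared 0 line(s) (total 0); column heights now [3 3 0 0 0 0 0], max=3
Drop 2: I rot2 at col 1 lands with bottom-row=3; cleared 0 line(s) (total 0); column heights now [3 4 4 4 4 0 0], max=4
Drop 3: L rot0 at col 4 lands with bottom-row=4; cleared 0 line(s) (total 0); column heights now [3 4 4 4 5 5 6], max=6

Answer: 3 4 4 4 5 5 6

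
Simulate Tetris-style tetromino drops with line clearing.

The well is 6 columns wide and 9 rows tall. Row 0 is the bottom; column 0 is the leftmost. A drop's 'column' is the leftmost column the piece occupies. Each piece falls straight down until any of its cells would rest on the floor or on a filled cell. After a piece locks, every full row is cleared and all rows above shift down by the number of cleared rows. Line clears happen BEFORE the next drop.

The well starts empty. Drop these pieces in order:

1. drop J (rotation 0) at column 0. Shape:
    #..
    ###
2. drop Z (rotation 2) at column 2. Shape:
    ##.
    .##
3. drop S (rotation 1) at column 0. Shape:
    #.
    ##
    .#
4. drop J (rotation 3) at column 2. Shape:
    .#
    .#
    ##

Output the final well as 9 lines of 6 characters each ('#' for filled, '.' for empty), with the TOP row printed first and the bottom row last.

Answer: ......
......
......
......
...#..
#..#..
####..
####..
#####.

Derivation:
Drop 1: J rot0 at col 0 lands with bottom-row=0; cleared 0 line(s) (total 0); column heights now [2 1 1 0 0 0], max=2
Drop 2: Z rot2 at col 2 lands with bottom-row=0; cleared 0 line(s) (total 0); column heights now [2 1 2 2 1 0], max=2
Drop 3: S rot1 at col 0 lands with bottom-row=1; cleared 0 line(s) (total 0); column heights now [4 3 2 2 1 0], max=4
Drop 4: J rot3 at col 2 lands with bottom-row=2; cleared 0 line(s) (total 0); column heights now [4 3 3 5 1 0], max=5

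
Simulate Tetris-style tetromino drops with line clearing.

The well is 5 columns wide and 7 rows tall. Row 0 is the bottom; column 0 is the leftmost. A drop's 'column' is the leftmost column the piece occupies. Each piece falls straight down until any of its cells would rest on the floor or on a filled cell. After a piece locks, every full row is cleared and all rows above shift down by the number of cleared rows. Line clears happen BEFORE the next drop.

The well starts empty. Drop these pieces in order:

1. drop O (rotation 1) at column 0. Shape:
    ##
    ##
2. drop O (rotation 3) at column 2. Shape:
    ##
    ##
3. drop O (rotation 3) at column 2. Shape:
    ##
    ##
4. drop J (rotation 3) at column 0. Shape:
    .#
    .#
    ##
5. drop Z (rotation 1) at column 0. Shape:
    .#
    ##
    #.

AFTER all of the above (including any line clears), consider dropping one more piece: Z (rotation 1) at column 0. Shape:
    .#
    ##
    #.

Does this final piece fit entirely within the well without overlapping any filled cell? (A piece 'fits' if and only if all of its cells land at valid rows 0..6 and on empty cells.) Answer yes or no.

Answer: no

Derivation:
Drop 1: O rot1 at col 0 lands with bottom-row=0; cleared 0 line(s) (total 0); column heights now [2 2 0 0 0], max=2
Drop 2: O rot3 at col 2 lands with bottom-row=0; cleared 0 line(s) (total 0); column heights now [2 2 2 2 0], max=2
Drop 3: O rot3 at col 2 lands with bottom-row=2; cleared 0 line(s) (total 0); column heights now [2 2 4 4 0], max=4
Drop 4: J rot3 at col 0 lands with bottom-row=2; cleared 0 line(s) (total 0); column heights now [3 5 4 4 0], max=5
Drop 5: Z rot1 at col 0 lands with bottom-row=4; cleared 0 line(s) (total 0); column heights now [6 7 4 4 0], max=7
Test piece Z rot1 at col 0 (width 2): heights before test = [6 7 4 4 0]; fits = False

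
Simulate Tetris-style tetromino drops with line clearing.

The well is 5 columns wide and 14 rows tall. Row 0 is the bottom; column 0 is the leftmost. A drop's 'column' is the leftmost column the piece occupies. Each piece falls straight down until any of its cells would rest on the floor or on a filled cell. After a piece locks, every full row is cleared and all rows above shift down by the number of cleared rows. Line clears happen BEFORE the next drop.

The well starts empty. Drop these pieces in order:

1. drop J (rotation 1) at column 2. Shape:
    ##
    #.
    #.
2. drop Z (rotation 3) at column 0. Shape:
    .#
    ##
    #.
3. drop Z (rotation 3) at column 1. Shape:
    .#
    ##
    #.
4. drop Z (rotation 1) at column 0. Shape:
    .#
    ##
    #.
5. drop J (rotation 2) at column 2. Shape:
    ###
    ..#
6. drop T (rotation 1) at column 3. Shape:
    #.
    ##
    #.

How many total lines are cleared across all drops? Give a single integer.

Answer: 0

Derivation:
Drop 1: J rot1 at col 2 lands with bottom-row=0; cleared 0 line(s) (total 0); column heights now [0 0 3 3 0], max=3
Drop 2: Z rot3 at col 0 lands with bottom-row=0; cleared 0 line(s) (total 0); column heights now [2 3 3 3 0], max=3
Drop 3: Z rot3 at col 1 lands with bottom-row=3; cleared 0 line(s) (total 0); column heights now [2 5 6 3 0], max=6
Drop 4: Z rot1 at col 0 lands with bottom-row=4; cleared 0 line(s) (total 0); column heights now [6 7 6 3 0], max=7
Drop 5: J rot2 at col 2 lands with bottom-row=5; cleared 0 line(s) (total 0); column heights now [6 7 7 7 7], max=7
Drop 6: T rot1 at col 3 lands with bottom-row=7; cleared 0 line(s) (total 0); column heights now [6 7 7 10 9], max=10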